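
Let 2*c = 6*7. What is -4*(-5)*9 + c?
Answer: 201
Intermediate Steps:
c = 21 (c = (6*7)/2 = (1/2)*42 = 21)
-4*(-5)*9 + c = -4*(-5)*9 + 21 = 20*9 + 21 = 180 + 21 = 201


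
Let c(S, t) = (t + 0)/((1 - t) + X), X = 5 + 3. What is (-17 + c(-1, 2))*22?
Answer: -2574/7 ≈ -367.71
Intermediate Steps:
X = 8
c(S, t) = t/(9 - t) (c(S, t) = (t + 0)/((1 - t) + 8) = t/(9 - t))
(-17 + c(-1, 2))*22 = (-17 + 2/(9 - 1*2))*22 = (-17 + 2/(9 - 2))*22 = (-17 + 2/7)*22 = -117/7*22 = -2574/7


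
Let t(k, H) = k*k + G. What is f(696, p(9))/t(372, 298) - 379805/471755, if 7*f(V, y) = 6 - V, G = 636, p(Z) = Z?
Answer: -2466192991/3060557738 ≈ -0.80580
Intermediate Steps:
f(V, y) = 6/7 - V/7 (f(V, y) = (6 - V)/7 = 6/7 - V/7)
t(k, H) = 636 + k² (t(k, H) = k*k + 636 = k² + 636 = 636 + k²)
f(696, p(9))/t(372, 298) - 379805/471755 = (6/7 - ⅐*696)/(636 + 372²) - 379805/471755 = (6/7 - 696/7)/(636 + 138384) - 379805*1/471755 = -690/7/139020 - 75961/94351 = -690/7*1/139020 - 75961/94351 = -23/32438 - 75961/94351 = -2466192991/3060557738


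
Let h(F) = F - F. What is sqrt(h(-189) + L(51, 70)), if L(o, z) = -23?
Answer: I*sqrt(23) ≈ 4.7958*I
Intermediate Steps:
h(F) = 0
sqrt(h(-189) + L(51, 70)) = sqrt(0 - 23) = sqrt(-23) = I*sqrt(23)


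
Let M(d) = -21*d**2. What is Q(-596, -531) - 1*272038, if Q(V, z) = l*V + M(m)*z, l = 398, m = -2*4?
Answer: 204418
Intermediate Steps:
m = -8
Q(V, z) = -1344*z + 398*V (Q(V, z) = 398*V + (-21*(-8)**2)*z = 398*V + (-21*64)*z = 398*V - 1344*z = -1344*z + 398*V)
Q(-596, -531) - 1*272038 = (-1344*(-531) + 398*(-596)) - 1*272038 = (713664 - 237208) - 272038 = 476456 - 272038 = 204418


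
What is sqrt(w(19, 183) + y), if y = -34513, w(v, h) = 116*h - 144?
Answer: I*sqrt(13429) ≈ 115.88*I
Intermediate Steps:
w(v, h) = -144 + 116*h
sqrt(w(19, 183) + y) = sqrt((-144 + 116*183) - 34513) = sqrt((-144 + 21228) - 34513) = sqrt(21084 - 34513) = sqrt(-13429) = I*sqrt(13429)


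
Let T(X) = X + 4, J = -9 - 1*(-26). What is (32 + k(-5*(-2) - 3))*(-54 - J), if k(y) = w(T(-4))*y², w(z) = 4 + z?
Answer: -16188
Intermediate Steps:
J = 17 (J = -9 + 26 = 17)
T(X) = 4 + X
k(y) = 4*y² (k(y) = (4 + (4 - 4))*y² = (4 + 0)*y² = 4*y²)
(32 + k(-5*(-2) - 3))*(-54 - J) = (32 + 4*(-5*(-2) - 3)²)*(-54 - 1*17) = (32 + 4*(10 - 3)²)*(-54 - 17) = (32 + 4*7²)*(-71) = (32 + 4*49)*(-71) = (32 + 196)*(-71) = 228*(-71) = -16188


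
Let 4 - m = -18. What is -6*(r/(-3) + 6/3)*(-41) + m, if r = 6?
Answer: 22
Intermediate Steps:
m = 22 (m = 4 - 1*(-18) = 4 + 18 = 22)
-6*(r/(-3) + 6/3)*(-41) + m = -6*(6/(-3) + 6/3)*(-41) + 22 = -6*(6*(-1/3) + 6*(1/3))*(-41) + 22 = -6*(-2 + 2)*(-41) + 22 = -6*0*(-41) + 22 = 0*(-41) + 22 = 0 + 22 = 22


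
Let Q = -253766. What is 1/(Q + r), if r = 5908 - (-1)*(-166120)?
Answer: -1/413978 ≈ -2.4156e-6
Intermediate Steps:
r = -160212 (r = 5908 - 1*166120 = 5908 - 166120 = -160212)
1/(Q + r) = 1/(-253766 - 160212) = 1/(-413978) = -1/413978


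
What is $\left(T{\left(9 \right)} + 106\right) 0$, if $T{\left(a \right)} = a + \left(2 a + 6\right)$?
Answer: $0$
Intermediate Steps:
$T{\left(a \right)} = 6 + 3 a$ ($T{\left(a \right)} = a + \left(6 + 2 a\right) = 6 + 3 a$)
$\left(T{\left(9 \right)} + 106\right) 0 = \left(\left(6 + 3 \cdot 9\right) + 106\right) 0 = \left(\left(6 + 27\right) + 106\right) 0 = \left(33 + 106\right) 0 = 139 \cdot 0 = 0$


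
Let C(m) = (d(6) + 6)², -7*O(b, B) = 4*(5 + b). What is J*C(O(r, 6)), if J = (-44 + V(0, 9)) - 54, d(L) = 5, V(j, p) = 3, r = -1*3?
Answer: -11495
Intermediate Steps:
r = -3
O(b, B) = -20/7 - 4*b/7 (O(b, B) = -4*(5 + b)/7 = -(20 + 4*b)/7 = -20/7 - 4*b/7)
C(m) = 121 (C(m) = (5 + 6)² = 11² = 121)
J = -95 (J = (-44 + 3) - 54 = -41 - 54 = -95)
J*C(O(r, 6)) = -95*121 = -11495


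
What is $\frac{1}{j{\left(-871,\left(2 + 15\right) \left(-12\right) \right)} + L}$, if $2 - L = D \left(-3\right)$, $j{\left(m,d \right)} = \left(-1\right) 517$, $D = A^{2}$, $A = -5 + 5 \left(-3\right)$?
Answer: $\frac{1}{685} \approx 0.0014599$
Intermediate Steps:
$A = -20$ ($A = -5 - 15 = -20$)
$D = 400$ ($D = \left(-20\right)^{2} = 400$)
$j{\left(m,d \right)} = -517$
$L = 1202$ ($L = 2 - 400 \left(-3\right) = 2 - -1200 = 2 + 1200 = 1202$)
$\frac{1}{j{\left(-871,\left(2 + 15\right) \left(-12\right) \right)} + L} = \frac{1}{-517 + 1202} = \frac{1}{685}$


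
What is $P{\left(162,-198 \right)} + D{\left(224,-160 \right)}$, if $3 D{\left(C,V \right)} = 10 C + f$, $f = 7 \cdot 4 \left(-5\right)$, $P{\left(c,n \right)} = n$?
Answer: $502$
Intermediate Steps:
$f = -140$ ($f = 7 \left(-20\right) = -140$)
$D{\left(C,V \right)} = - \frac{140}{3} + \frac{10 C}{3}$ ($D{\left(C,V \right)} = \frac{10 C - 140}{3} = \frac{-140 + 10 C}{3} = - \frac{140}{3} + \frac{10 C}{3}$)
$P{\left(162,-198 \right)} + D{\left(224,-160 \right)} = -198 + \left(- \frac{140}{3} + \frac{10}{3} \cdot 224\right) = -198 + \left(- \frac{140}{3} + \frac{2240}{3}\right) = -198 + 700 = 502$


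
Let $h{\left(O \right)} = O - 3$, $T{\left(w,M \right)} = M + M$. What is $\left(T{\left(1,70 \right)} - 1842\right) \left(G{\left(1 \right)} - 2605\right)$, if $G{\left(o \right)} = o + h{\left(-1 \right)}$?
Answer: $4438816$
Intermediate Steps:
$T{\left(w,M \right)} = 2 M$
$h{\left(O \right)} = -3 + O$
$G{\left(o \right)} = -4 + o$ ($G{\left(o \right)} = o - 4 = -4 + o$)
$\left(T{\left(1,70 \right)} - 1842\right) \left(G{\left(1 \right)} - 2605\right) = \left(2 \cdot 70 - 1842\right) \left(\left(-4 + 1\right) - 2605\right) = \left(140 - 1842\right) \left(-3 - 2605\right) = \left(-1702\right) \left(-2608\right) = 4438816$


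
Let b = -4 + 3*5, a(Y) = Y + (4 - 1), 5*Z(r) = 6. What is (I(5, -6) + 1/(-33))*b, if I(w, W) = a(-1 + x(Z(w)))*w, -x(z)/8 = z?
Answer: -1255/3 ≈ -418.33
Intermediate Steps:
Z(r) = 6/5 (Z(r) = (1/5)*6 = 6/5)
x(z) = -8*z
a(Y) = 3 + Y (a(Y) = Y + 3 = 3 + Y)
I(w, W) = -38*w/5 (I(w, W) = (3 + (-1 - 8*6/5))*w = (3 + (-1 - 48/5))*w = (3 - 53/5)*w = -38*w/5)
b = 11 (b = -4 + 15 = 11)
(I(5, -6) + 1/(-33))*b = (-38/5*5 + 1/(-33))*11 = (-38 - 1/33)*11 = -1255/33*11 = -1255/3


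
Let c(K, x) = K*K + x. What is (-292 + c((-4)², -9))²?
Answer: 2025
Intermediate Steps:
c(K, x) = x + K² (c(K, x) = K² + x = x + K²)
(-292 + c((-4)², -9))² = (-292 + (-9 + ((-4)²)²))² = (-292 + (-9 + 16²))² = (-292 + (-9 + 256))² = (-292 + 247)² = (-45)² = 2025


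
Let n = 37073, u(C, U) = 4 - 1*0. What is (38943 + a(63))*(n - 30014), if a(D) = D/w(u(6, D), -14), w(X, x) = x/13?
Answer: 548971371/2 ≈ 2.7449e+8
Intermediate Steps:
u(C, U) = 4 (u(C, U) = 4 + 0 = 4)
w(X, x) = x/13 (w(X, x) = x*(1/13) = x/13)
a(D) = -13*D/14 (a(D) = D/(((1/13)*(-14))) = D/(-14/13) = D*(-13/14) = -13*D/14)
(38943 + a(63))*(n - 30014) = (38943 - 13/14*63)*(37073 - 30014) = (38943 - 117/2)*7059 = (77769/2)*7059 = 548971371/2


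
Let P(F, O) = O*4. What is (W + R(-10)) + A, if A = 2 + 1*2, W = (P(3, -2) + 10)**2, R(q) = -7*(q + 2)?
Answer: 64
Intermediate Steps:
P(F, O) = 4*O
R(q) = -14 - 7*q (R(q) = -7*(2 + q) = -14 - 7*q)
W = 4 (W = (4*(-2) + 10)**2 = (-8 + 10)**2 = 2**2 = 4)
A = 4 (A = 2 + 2 = 4)
(W + R(-10)) + A = (4 + (-14 - 7*(-10))) + 4 = (4 + (-14 + 70)) + 4 = (4 + 56) + 4 = 60 + 4 = 64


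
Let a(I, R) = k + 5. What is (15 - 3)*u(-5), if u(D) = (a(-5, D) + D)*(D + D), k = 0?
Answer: 0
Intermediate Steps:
a(I, R) = 5 (a(I, R) = 0 + 5 = 5)
u(D) = 2*D*(5 + D) (u(D) = (5 + D)*(D + D) = (5 + D)*(2*D) = 2*D*(5 + D))
(15 - 3)*u(-5) = (15 - 3)*(2*(-5)*(5 - 5)) = 12*(2*(-5)*0) = 12*0 = 0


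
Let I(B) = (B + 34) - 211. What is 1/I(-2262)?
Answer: -1/2439 ≈ -0.00041000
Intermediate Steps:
I(B) = -177 + B (I(B) = (34 + B) - 211 = -177 + B)
1/I(-2262) = 1/(-177 - 2262) = 1/(-2439) = -1/2439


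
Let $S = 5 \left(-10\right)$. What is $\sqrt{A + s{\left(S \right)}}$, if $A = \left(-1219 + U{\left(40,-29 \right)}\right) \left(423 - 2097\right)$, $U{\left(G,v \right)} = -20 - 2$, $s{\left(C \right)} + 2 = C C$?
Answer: $2 \sqrt{519983} \approx 1442.2$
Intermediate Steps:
$S = -50$
$s{\left(C \right)} = -2 + C^{2}$ ($s{\left(C \right)} = -2 + C C = -2 + C^{2}$)
$U{\left(G,v \right)} = -22$
$A = 2077434$ ($A = \left(-1219 - 22\right) \left(423 - 2097\right) = \left(-1241\right) \left(-1674\right) = 2077434$)
$\sqrt{A + s{\left(S \right)}} = \sqrt{2077434 - \left(2 - \left(-50\right)^{2}\right)} = \sqrt{2077434 + \left(-2 + 2500\right)} = \sqrt{2077434 + 2498} = \sqrt{2079932} = 2 \sqrt{519983}$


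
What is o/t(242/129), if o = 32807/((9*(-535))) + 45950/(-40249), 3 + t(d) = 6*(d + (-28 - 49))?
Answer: 66293022299/3781211020785 ≈ 0.017532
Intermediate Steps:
t(d) = -465 + 6*d (t(d) = -3 + 6*(d + (-28 - 49)) = -3 + 6*(d - 77) = -3 + 6*(-77 + d) = -3 + (-462 + 6*d) = -465 + 6*d)
o = -1541698193/193798935 (o = 32807/(-4815) + 45950*(-1/40249) = 32807*(-1/4815) - 45950/40249 = -32807/4815 - 45950/40249 = -1541698193/193798935 ≈ -7.9551)
o/t(242/129) = -1541698193/(193798935*(-465 + 6*(242/129))) = -1541698193/(193798935*(-465 + 484/43)) = -1541698193/(193798935*(-19511/43)) = -1541698193/193798935*(-43/19511) = 66293022299/3781211020785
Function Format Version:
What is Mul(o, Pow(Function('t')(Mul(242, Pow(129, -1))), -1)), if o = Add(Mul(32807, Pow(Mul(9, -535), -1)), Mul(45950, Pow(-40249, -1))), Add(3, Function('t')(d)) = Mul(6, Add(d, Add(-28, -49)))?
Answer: Rational(66293022299, 3781211020785) ≈ 0.017532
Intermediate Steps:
Function('t')(d) = Add(-465, Mul(6, d)) (Function('t')(d) = Add(-3, Mul(6, Add(d, Add(-28, -49)))) = Add(-3, Mul(6, Add(d, -77))) = Add(-3, Mul(6, Add(-77, d))) = Add(-3, Add(-462, Mul(6, d))) = Add(-465, Mul(6, d)))
o = Rational(-1541698193, 193798935) (o = Add(Mul(32807, Pow(-4815, -1)), Mul(45950, Rational(-1, 40249))) = Add(Mul(32807, Rational(-1, 4815)), Rational(-45950, 40249)) = Add(Rational(-32807, 4815), Rational(-45950, 40249)) = Rational(-1541698193, 193798935) ≈ -7.9551)
Mul(o, Pow(Function('t')(Mul(242, Pow(129, -1))), -1)) = Mul(Rational(-1541698193, 193798935), Pow(Add(-465, Mul(6, Mul(242, Pow(129, -1)))), -1)) = Mul(Rational(-1541698193, 193798935), Pow(Add(-465, Mul(6, Mul(242, Rational(1, 129)))), -1)) = Mul(Rational(-1541698193, 193798935), Pow(Add(-465, Mul(6, Rational(242, 129))), -1)) = Mul(Rational(-1541698193, 193798935), Pow(Add(-465, Rational(484, 43)), -1)) = Mul(Rational(-1541698193, 193798935), Pow(Rational(-19511, 43), -1)) = Mul(Rational(-1541698193, 193798935), Rational(-43, 19511)) = Rational(66293022299, 3781211020785)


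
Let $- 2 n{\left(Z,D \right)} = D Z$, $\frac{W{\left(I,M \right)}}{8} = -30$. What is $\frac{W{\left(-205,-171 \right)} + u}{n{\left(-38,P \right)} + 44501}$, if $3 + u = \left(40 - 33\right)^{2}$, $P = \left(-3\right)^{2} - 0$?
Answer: $- \frac{97}{22336} \approx -0.0043428$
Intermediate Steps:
$W{\left(I,M \right)} = -240$ ($W{\left(I,M \right)} = 8 \left(-30\right) = -240$)
$P = 9$ ($P = 9 + 0 = 9$)
$n{\left(Z,D \right)} = - \frac{D Z}{2}$
$u = 46$ ($u = -3 + \left(40 - 33\right)^{2} = -3 + 7^{2} = -3 + 49 = 46$)
$\frac{W{\left(-205,-171 \right)} + u}{n{\left(-38,P \right)} + 44501} = \frac{-240 + 46}{\left(- \frac{1}{2}\right) 9 \left(-38\right) + 44501} = - \frac{194}{171 + 44501} = - \frac{194}{44672} = \left(-194\right) \frac{1}{44672} = - \frac{97}{22336}$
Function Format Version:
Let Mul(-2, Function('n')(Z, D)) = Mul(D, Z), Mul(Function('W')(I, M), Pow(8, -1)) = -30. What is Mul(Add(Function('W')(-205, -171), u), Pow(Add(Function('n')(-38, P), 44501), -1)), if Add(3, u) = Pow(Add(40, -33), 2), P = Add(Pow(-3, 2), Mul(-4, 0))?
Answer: Rational(-97, 22336) ≈ -0.0043428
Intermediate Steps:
Function('W')(I, M) = -240 (Function('W')(I, M) = Mul(8, -30) = -240)
P = 9 (P = Add(9, 0) = 9)
Function('n')(Z, D) = Mul(Rational(-1, 2), D, Z) (Function('n')(Z, D) = Mul(Rational(-1, 2), Mul(D, Z)) = Mul(Rational(-1, 2), D, Z))
u = 46 (u = Add(-3, Pow(Add(40, -33), 2)) = Add(-3, Pow(7, 2)) = Add(-3, 49) = 46)
Mul(Add(Function('W')(-205, -171), u), Pow(Add(Function('n')(-38, P), 44501), -1)) = Mul(Add(-240, 46), Pow(Add(Mul(Rational(-1, 2), 9, -38), 44501), -1)) = Mul(-194, Pow(Add(171, 44501), -1)) = Mul(-194, Pow(44672, -1)) = Mul(-194, Rational(1, 44672)) = Rational(-97, 22336)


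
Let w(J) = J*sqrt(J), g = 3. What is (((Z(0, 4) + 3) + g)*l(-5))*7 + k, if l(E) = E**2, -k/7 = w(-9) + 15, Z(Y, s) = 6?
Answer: 1995 + 189*I ≈ 1995.0 + 189.0*I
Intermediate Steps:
w(J) = J**(3/2)
k = -105 + 189*I (k = -7*((-9)**(3/2) + 15) = -7*(-27*I + 15) = -7*(15 - 27*I) = -105 + 189*I ≈ -105.0 + 189.0*I)
(((Z(0, 4) + 3) + g)*l(-5))*7 + k = (((6 + 3) + 3)*(-5)**2)*7 + (-105 + 189*I) = ((9 + 3)*25)*7 + (-105 + 189*I) = (12*25)*7 + (-105 + 189*I) = 300*7 + (-105 + 189*I) = 2100 + (-105 + 189*I) = 1995 + 189*I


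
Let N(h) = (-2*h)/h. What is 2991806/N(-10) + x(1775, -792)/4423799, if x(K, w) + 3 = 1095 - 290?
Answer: -6617574194695/4423799 ≈ -1.4959e+6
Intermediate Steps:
x(K, w) = 802 (x(K, w) = -3 + (1095 - 290) = -3 + 805 = 802)
N(h) = -2
2991806/N(-10) + x(1775, -792)/4423799 = 2991806/(-2) + 802/4423799 = 2991806*(-½) + 802*(1/4423799) = -1495903 + 802/4423799 = -6617574194695/4423799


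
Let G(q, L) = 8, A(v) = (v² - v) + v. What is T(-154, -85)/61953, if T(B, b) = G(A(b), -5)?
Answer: 8/61953 ≈ 0.00012913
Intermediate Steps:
A(v) = v²
T(B, b) = 8
T(-154, -85)/61953 = 8/61953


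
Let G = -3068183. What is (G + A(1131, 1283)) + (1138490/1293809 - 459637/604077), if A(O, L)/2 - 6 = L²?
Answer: 175075062056583448/781560259293 ≈ 2.2401e+5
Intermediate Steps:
A(O, L) = 12 + 2*L²
(G + A(1131, 1283)) + (1138490/1293809 - 459637/604077) = (-3068183 + (12 + 2*1283²)) + (1138490/1293809 - 459637/604077) = (-3068183 + (12 + 2*1646089)) + (1138490*(1/1293809) - 459637*1/604077) = (-3068183 + (12 + 3292178)) + (1138490/1293809 - 459637/604077) = (-3068183 + 3292190) + 93053136397/781560259293 = 224007 + 93053136397/781560259293 = 175075062056583448/781560259293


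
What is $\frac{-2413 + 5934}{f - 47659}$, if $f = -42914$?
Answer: $- \frac{503}{12939} \approx -0.038875$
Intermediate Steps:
$\frac{-2413 + 5934}{f - 47659} = \frac{-2413 + 5934}{-42914 - 47659} = \frac{3521}{-90573} = 3521 \left(- \frac{1}{90573}\right) = - \frac{503}{12939}$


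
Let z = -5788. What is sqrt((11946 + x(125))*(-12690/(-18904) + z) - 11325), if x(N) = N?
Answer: I*sqrt(1560555554864063)/4726 ≈ 8358.8*I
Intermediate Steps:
sqrt((11946 + x(125))*(-12690/(-18904) + z) - 11325) = sqrt((11946 + 125)*(-12690/(-18904) - 5788) - 11325) = sqrt(12071*(-12690*(-1/18904) - 5788) - 11325) = sqrt(12071*(6345/9452 - 5788) - 11325) = sqrt(12071*(-54701831/9452) - 11325) = sqrt(-660305802001/9452 - 11325) = sqrt(-660412845901/9452) = I*sqrt(1560555554864063)/4726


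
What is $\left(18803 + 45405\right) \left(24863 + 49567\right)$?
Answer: $4779001440$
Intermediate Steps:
$\left(18803 + 45405\right) \left(24863 + 49567\right) = 64208 \cdot 74430 = 4779001440$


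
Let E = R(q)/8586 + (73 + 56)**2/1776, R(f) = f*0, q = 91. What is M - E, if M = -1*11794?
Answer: -6987595/592 ≈ -11803.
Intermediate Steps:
M = -11794
R(f) = 0
E = 5547/592 (E = 0/8586 + (73 + 56)**2/1776 = 0*(1/8586) + 129**2*(1/1776) = 0 + 16641*(1/1776) = 0 + 5547/592 = 5547/592 ≈ 9.3699)
M - E = -11794 - 1*5547/592 = -11794 - 5547/592 = -6987595/592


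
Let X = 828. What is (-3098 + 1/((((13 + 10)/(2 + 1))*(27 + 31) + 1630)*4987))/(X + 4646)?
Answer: -96159094621/169907967712 ≈ -0.56595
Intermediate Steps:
(-3098 + 1/((((13 + 10)/(2 + 1))*(27 + 31) + 1630)*4987))/(X + 4646) = (-3098 + 1/((((13 + 10)/(2 + 1))*(27 + 31) + 1630)*4987))/(828 + 4646) = (-3098 + (1/4987)/((23/3)*58 + 1630))/5474 = (-3098 + (1/4987)/((23*(⅓))*58 + 1630))*(1/5474) = (-3098 + (1/4987)/((23/3)*58 + 1630))*(1/5474) = (-3098 + (1/4987)/(1334/3 + 1630))*(1/5474) = (-3098 + (1/4987)/(6224/3))*(1/5474) = (-3098 + (3/6224)*(1/4987))*(1/5474) = (-3098 + 3/31039088)*(1/5474) = -96159094621/31039088*1/5474 = -96159094621/169907967712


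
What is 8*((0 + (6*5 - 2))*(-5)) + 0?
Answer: -1120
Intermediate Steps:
8*((0 + (6*5 - 2))*(-5)) + 0 = 8*((0 + (30 - 2))*(-5)) + 0 = 8*((0 + 28)*(-5)) + 0 = 8*(28*(-5)) + 0 = 8*(-140) + 0 = -1120 + 0 = -1120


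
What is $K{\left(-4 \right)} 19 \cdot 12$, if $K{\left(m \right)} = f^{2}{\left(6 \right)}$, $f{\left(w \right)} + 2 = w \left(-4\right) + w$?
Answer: $91200$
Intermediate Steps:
$f{\left(w \right)} = -2 - 3 w$ ($f{\left(w \right)} = -2 + \left(w \left(-4\right) + w\right) = -2 + \left(- 4 w + w\right) = -2 - 3 w$)
$K{\left(m \right)} = 400$ ($K{\left(m \right)} = \left(-2 - 18\right)^{2} = \left(-20\right)^{2} = 400$)
$K{\left(-4 \right)} 19 \cdot 12 = 400 \cdot 19 \cdot 12 = 7600 \cdot 12 = 91200$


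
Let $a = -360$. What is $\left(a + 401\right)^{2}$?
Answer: $1681$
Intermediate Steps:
$\left(a + 401\right)^{2} = \left(-360 + 401\right)^{2} = 41^{2} = 1681$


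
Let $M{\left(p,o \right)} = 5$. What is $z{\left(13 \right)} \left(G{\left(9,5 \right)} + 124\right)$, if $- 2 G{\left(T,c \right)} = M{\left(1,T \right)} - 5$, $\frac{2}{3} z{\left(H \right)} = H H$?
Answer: $31434$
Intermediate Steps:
$z{\left(H \right)} = \frac{3 H^{2}}{2}$ ($z{\left(H \right)} = \frac{3 H H}{2} = \frac{3 H^{2}}{2}$)
$G{\left(T,c \right)} = 0$ ($G{\left(T,c \right)} = - \frac{5 - 5}{2} = \left(- \frac{1}{2}\right) 0 = 0$)
$z{\left(13 \right)} \left(G{\left(9,5 \right)} + 124\right) = \frac{3 \cdot 13^{2}}{2} \left(0 + 124\right) = \frac{3}{2} \cdot 169 \cdot 124 = \frac{507}{2} \cdot 124 = 31434$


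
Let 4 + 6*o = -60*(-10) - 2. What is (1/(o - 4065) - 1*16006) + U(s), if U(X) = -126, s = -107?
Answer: -63979513/3966 ≈ -16132.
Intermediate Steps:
o = 99 (o = -⅔ + (-60*(-10) - 2)/6 = -⅔ + (600 - 2)/6 = -⅔ + (⅙)*598 = -⅔ + 299/3 = 99)
(1/(o - 4065) - 1*16006) + U(s) = (1/(99 - 4065) - 1*16006) - 126 = (1/(-3966) - 16006) - 126 = (-1/3966 - 16006) - 126 = -63479797/3966 - 126 = -63979513/3966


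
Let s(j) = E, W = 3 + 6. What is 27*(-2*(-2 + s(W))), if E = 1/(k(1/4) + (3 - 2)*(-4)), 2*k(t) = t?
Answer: 3780/31 ≈ 121.94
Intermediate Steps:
W = 9
k(t) = t/2
E = -8/31 (E = 1/((1/2)/4 + (3 - 2)*(-4)) = 1/((1/2)*(1/4) + 1*(-4)) = 1/(1/8 - 4) = 1/(-31/8) = -8/31 ≈ -0.25806)
s(j) = -8/31
27*(-2*(-2 + s(W))) = 27*(-2*(-2 - 8/31)) = 27*(-2*(-70/31)) = 27*(140/31) = 3780/31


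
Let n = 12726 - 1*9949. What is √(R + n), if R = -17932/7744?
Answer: √5371789/44 ≈ 52.675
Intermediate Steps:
R = -4483/1936 (R = -17932*1/7744 = -4483/1936 ≈ -2.3156)
n = 2777 (n = 12726 - 9949 = 2777)
√(R + n) = √(-4483/1936 + 2777) = √(5371789/1936) = √5371789/44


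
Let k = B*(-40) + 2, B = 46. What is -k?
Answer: 1838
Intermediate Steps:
k = -1838 (k = 46*(-40) + 2 = -1840 + 2 = -1838)
-k = -1*(-1838) = 1838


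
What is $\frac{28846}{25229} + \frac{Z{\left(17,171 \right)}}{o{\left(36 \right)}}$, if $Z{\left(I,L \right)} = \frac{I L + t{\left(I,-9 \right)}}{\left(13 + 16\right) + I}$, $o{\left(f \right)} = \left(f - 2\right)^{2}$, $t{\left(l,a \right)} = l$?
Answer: $\frac{23642419}{19729078} \approx 1.1984$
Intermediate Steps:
$o{\left(f \right)} = \left(-2 + f\right)^{2}$
$Z{\left(I,L \right)} = \frac{I + I L}{29 + I}$ ($Z{\left(I,L \right)} = \frac{I L + I}{\left(13 + 16\right) + I} = \frac{I + I L}{29 + I}$)
$\frac{28846}{25229} + \frac{Z{\left(17,171 \right)}}{o{\left(36 \right)}} = \frac{28846}{25229} + \frac{17 \frac{1}{29 + 17} \left(1 + 171\right)}{\left(-2 + 36\right)^{2}} = 28846 \cdot \frac{1}{25229} + \frac{17 \cdot \frac{1}{46} \cdot 172}{34^{2}} = \frac{28846}{25229} + \frac{17 \cdot \frac{1}{46} \cdot 172}{1156} = \frac{28846}{25229} + \frac{1462}{23} \cdot \frac{1}{1156} = \frac{28846}{25229} + \frac{43}{782} = \frac{23642419}{19729078}$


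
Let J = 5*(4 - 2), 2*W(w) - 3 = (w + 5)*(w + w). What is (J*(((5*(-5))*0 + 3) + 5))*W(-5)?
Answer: 120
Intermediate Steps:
W(w) = 3/2 + w*(5 + w) (W(w) = 3/2 + ((w + 5)*(w + w))/2 = 3/2 + ((5 + w)*(2*w))/2 = 3/2 + (2*w*(5 + w))/2 = 3/2 + w*(5 + w))
J = 10 (J = 5*2 = 10)
(J*(((5*(-5))*0 + 3) + 5))*W(-5) = (10*(((5*(-5))*0 + 3) + 5))*(3/2 + (-5)**2 + 5*(-5)) = (10*((-25*0 + 3) + 5))*(3/2 + 25 - 25) = (10*((0 + 3) + 5))*(3/2) = (10*(3 + 5))*(3/2) = (10*8)*(3/2) = 80*(3/2) = 120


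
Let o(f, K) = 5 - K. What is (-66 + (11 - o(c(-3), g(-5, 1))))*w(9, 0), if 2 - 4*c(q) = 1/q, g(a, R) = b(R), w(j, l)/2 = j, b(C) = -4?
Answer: -1152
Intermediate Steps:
w(j, l) = 2*j
g(a, R) = -4
c(q) = 1/2 - 1/(4*q)
(-66 + (11 - o(c(-3), g(-5, 1))))*w(9, 0) = (-66 + (11 - (5 - 1*(-4))))*(2*9) = (-66 + (11 - (5 + 4)))*18 = (-66 + (11 - 1*9))*18 = (-66 + (11 - 9))*18 = (-66 + 2)*18 = -64*18 = -1152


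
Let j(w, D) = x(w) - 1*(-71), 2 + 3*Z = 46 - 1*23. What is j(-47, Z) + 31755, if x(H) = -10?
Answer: 31816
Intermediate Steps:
Z = 7 (Z = -2/3 + (46 - 1*23)/3 = -2/3 + (46 - 23)/3 = -2/3 + (1/3)*23 = -2/3 + 23/3 = 7)
j(w, D) = 61 (j(w, D) = -10 - 1*(-71) = -10 + 71 = 61)
j(-47, Z) + 31755 = 61 + 31755 = 31816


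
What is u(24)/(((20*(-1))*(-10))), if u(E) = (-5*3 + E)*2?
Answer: 9/100 ≈ 0.090000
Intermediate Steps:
u(E) = -30 + 2*E (u(E) = (-15 + E)*2 = -30 + 2*E)
u(24)/(((20*(-1))*(-10))) = (-30 + 2*24)/(((20*(-1))*(-10))) = (-30 + 48)/((-20*(-10))) = 18/200 = 18*(1/200) = 9/100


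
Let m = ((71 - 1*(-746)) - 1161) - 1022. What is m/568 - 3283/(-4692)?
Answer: -284033/166566 ≈ -1.7052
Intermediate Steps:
m = -1366 (m = ((71 + 746) - 1161) - 1022 = (817 - 1161) - 1022 = -344 - 1022 = -1366)
m/568 - 3283/(-4692) = -1366/568 - 3283/(-4692) = -1366*1/568 - 3283*(-1/4692) = -683/284 + 3283/4692 = -284033/166566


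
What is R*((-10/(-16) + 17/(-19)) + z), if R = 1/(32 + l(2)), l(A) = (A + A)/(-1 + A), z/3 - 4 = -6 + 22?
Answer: 9079/5472 ≈ 1.6592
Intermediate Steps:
z = 60 (z = 12 + 3*(-6 + 22) = 12 + 3*16 = 12 + 48 = 60)
l(A) = 2*A/(-1 + A) (l(A) = (2*A)/(-1 + A) = 2*A/(-1 + A))
R = 1/36 (R = 1/(32 + 2*2/(-1 + 2)) = 1/(32 + 2*2/1) = 1/(32 + 2*2*1) = 1/(32 + 4) = 1/36 ≈ 0.027778)
R*((-10/(-16) + 17/(-19)) + z) = ((-10/(-16) + 17/(-19)) + 60)/36 = ((-10*(-1/16) + 17*(-1/19)) + 60)/36 = ((5/8 - 17/19) + 60)/36 = (-41/152 + 60)/36 = (1/36)*(9079/152) = 9079/5472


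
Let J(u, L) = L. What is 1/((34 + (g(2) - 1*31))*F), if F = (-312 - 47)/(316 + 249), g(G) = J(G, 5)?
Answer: -565/2872 ≈ -0.19673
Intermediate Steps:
g(G) = 5
F = -359/565 ≈ -0.63540
1/((34 + (g(2) - 1*31))*F) = 1/((34 + (5 - 1*31))*(-359/565)) = 1/((34 + (5 - 31))*(-359/565)) = 1/((34 - 26)*(-359/565)) = 1/(8*(-359/565)) = 1/(-2872/565) = -565/2872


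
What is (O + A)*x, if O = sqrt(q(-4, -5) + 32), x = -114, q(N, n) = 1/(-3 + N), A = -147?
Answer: 16758 - 114*sqrt(1561)/7 ≈ 16115.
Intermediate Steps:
O = sqrt(1561)/7 (O = sqrt(1/(-3 - 4) + 32) = sqrt(1/(-7) + 32) = sqrt(-1/7 + 32) = sqrt(223/7) = sqrt(1561)/7 ≈ 5.6442)
(O + A)*x = (sqrt(1561)/7 - 147)*(-114) = (-147 + sqrt(1561)/7)*(-114) = 16758 - 114*sqrt(1561)/7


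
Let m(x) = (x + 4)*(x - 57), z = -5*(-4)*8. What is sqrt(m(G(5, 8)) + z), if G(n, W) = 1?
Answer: 2*I*sqrt(30) ≈ 10.954*I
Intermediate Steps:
z = 160 (z = 20*8 = 160)
m(x) = (-57 + x)*(4 + x) (m(x) = (4 + x)*(-57 + x) = (-57 + x)*(4 + x))
sqrt(m(G(5, 8)) + z) = sqrt((-228 + 1**2 - 53*1) + 160) = sqrt((-228 + 1 - 53) + 160) = sqrt(-280 + 160) = sqrt(-120) = 2*I*sqrt(30)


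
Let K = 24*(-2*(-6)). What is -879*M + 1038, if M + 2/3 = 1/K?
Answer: 155611/96 ≈ 1620.9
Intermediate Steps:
K = 288 (K = 24*12 = 288)
M = -191/288 (M = -⅔ + 1/288 = -191/288 ≈ -0.66319)
-879*M + 1038 = -879*(-191/288) + 1038 = 55963/96 + 1038 = 155611/96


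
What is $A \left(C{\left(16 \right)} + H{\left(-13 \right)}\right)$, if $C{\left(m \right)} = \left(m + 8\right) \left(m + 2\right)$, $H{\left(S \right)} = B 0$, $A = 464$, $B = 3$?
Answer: $200448$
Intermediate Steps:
$H{\left(S \right)} = 0$ ($H{\left(S \right)} = 3 \cdot 0 = 0$)
$C{\left(m \right)} = \left(2 + m\right) \left(8 + m\right)$ ($C{\left(m \right)} = \left(8 + m\right) \left(2 + m\right) = \left(2 + m\right) \left(8 + m\right)$)
$A \left(C{\left(16 \right)} + H{\left(-13 \right)}\right) = 464 \left(\left(16 + 16^{2} + 10 \cdot 16\right) + 0\right) = 464 \left(\left(16 + 256 + 160\right) + 0\right) = 464 \left(432 + 0\right) = 464 \cdot 432 = 200448$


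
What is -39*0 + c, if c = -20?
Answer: -20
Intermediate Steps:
-39*0 + c = -39*0 - 20 = 0 - 20 = -20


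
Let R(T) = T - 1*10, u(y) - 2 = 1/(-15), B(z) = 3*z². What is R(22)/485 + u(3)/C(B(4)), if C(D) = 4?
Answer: 2957/5820 ≈ 0.50808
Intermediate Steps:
u(y) = 29/15 (u(y) = 2 + 1/(-15) = 2 - 1/15 = 29/15)
R(T) = -10 + T (R(T) = T - 10 = -10 + T)
R(22)/485 + u(3)/C(B(4)) = (-10 + 22)/485 + (29/15)/4 = 12*(1/485) + (29/15)*(¼) = 12/485 + 29/60 = 2957/5820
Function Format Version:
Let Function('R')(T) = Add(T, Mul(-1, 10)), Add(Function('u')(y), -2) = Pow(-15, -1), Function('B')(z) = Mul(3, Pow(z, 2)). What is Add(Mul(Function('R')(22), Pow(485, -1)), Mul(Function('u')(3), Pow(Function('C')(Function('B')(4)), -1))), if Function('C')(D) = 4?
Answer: Rational(2957, 5820) ≈ 0.50808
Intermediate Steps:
Function('u')(y) = Rational(29, 15) (Function('u')(y) = Add(2, Pow(-15, -1)) = Add(2, Rational(-1, 15)) = Rational(29, 15))
Function('R')(T) = Add(-10, T) (Function('R')(T) = Add(T, -10) = Add(-10, T))
Add(Mul(Function('R')(22), Pow(485, -1)), Mul(Function('u')(3), Pow(Function('C')(Function('B')(4)), -1))) = Add(Mul(Add(-10, 22), Pow(485, -1)), Mul(Rational(29, 15), Pow(4, -1))) = Add(Mul(12, Rational(1, 485)), Mul(Rational(29, 15), Rational(1, 4))) = Add(Rational(12, 485), Rational(29, 60)) = Rational(2957, 5820)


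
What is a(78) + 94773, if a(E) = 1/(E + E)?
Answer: 14784589/156 ≈ 94773.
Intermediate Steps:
a(E) = 1/(2*E)
a(78) + 94773 = (1/2)/78 + 94773 = (1/2)*(1/78) + 94773 = 1/156 + 94773 = 14784589/156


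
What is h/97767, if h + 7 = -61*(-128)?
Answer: 7801/97767 ≈ 0.079792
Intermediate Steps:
h = 7801 (h = -7 - 61*(-128) = -7 + 7808 = 7801)
h/97767 = 7801/97767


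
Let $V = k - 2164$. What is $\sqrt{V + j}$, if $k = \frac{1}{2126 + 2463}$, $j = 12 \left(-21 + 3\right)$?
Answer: $\frac{i \sqrt{50120227391}}{4589} \approx 48.785 i$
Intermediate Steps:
$j = -216$ ($j = 12 \left(-18\right) = -216$)
$k = \frac{1}{4589} \approx 0.00021791$
$V = - \frac{9930595}{4589}$ ($V = \frac{1}{4589} - 2164 = - \frac{9930595}{4589} \approx -2164.0$)
$\sqrt{V + j} = \sqrt{- \frac{9930595}{4589} - 216} = \sqrt{- \frac{10921819}{4589}} = \frac{i \sqrt{50120227391}}{4589}$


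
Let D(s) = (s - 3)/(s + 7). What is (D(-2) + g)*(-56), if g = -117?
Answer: 6608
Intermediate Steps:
D(s) = (-3 + s)/(7 + s)
(D(-2) + g)*(-56) = ((-3 - 2)/(7 - 2) - 117)*(-56) = (-5/5 - 117)*(-56) = ((1/5)*(-5) - 117)*(-56) = (-1 - 117)*(-56) = -118*(-56) = 6608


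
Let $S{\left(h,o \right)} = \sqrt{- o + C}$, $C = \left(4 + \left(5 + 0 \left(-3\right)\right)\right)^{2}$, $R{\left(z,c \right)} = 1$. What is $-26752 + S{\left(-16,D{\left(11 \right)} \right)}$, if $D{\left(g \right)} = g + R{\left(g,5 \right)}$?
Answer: $-26752 + \sqrt{69} \approx -26744.0$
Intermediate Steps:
$D{\left(g \right)} = 1 + g$ ($D{\left(g \right)} = g + 1 = 1 + g$)
$C = 81$ ($C = \left(4 + \left(5 + 0\right)\right)^{2} = \left(4 + 5\right)^{2} = 9^{2} = 81$)
$S{\left(h,o \right)} = \sqrt{81 - o}$ ($S{\left(h,o \right)} = \sqrt{- o + 81} = \sqrt{81 - o}$)
$-26752 + S{\left(-16,D{\left(11 \right)} \right)} = -26752 + \sqrt{81 - \left(1 + 11\right)} = -26752 + \sqrt{81 - 12} = -26752 + \sqrt{69}$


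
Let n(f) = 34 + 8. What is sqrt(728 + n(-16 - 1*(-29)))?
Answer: sqrt(770) ≈ 27.749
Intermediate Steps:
n(f) = 42
sqrt(728 + n(-16 - 1*(-29))) = sqrt(728 + 42) = sqrt(770)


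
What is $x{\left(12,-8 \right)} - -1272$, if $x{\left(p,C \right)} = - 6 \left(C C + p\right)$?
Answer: $816$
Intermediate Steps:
$x{\left(p,C \right)} = - 6 p - 6 C^{2}$ ($x{\left(p,C \right)} = - 6 \left(C^{2} + p\right) = - 6 \left(p + C^{2}\right) = - 6 p - 6 C^{2}$)
$x{\left(12,-8 \right)} - -1272 = \left(\left(-6\right) 12 - 6 \left(-8\right)^{2}\right) - -1272 = \left(-72 - 384\right) + 1272 = -456 + 1272 = 816$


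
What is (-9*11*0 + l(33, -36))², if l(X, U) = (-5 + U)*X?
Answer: 1830609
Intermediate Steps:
l(X, U) = X*(-5 + U)
(-9*11*0 + l(33, -36))² = (-9*11*0 + 33*(-5 - 36))² = (-99*0 + 33*(-41))² = (0 - 1353)² = (-1353)² = 1830609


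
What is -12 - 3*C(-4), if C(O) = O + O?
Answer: 12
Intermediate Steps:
C(O) = 2*O
-12 - 3*C(-4) = -12 - 6*(-4) = -12 - 3*(-8) = -12 + 24 = 12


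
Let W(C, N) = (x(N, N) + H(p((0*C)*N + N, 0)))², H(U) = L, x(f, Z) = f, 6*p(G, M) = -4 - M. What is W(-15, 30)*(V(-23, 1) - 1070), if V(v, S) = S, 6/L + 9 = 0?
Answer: -8278336/9 ≈ -9.1982e+5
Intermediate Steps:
L = -⅔ (L = 6/(-9 + 0) = 6/(-9) = 6*(-⅑) = -⅔ ≈ -0.66667)
p(G, M) = -⅔ - M/6 (p(G, M) = (-4 - M)/6 = -⅔ - M/6)
H(U) = -⅔
W(C, N) = (-⅔ + N)² (W(C, N) = (N - ⅔)² = (-⅔ + N)²)
W(-15, 30)*(V(-23, 1) - 1070) = ((-2 + 3*30)²/9)*(1 - 1070) = ((-2 + 90)²/9)*(-1069) = ((⅑)*88²)*(-1069) = ((⅑)*7744)*(-1069) = (7744/9)*(-1069) = -8278336/9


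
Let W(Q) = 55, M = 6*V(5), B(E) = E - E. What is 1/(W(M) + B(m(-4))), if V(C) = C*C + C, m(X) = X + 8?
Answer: 1/55 ≈ 0.018182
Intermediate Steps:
m(X) = 8 + X
V(C) = C + C² (V(C) = C² + C = C + C²)
B(E) = 0
M = 180 (M = 6*(5*(1 + 5)) = 6*(5*6) = 6*30 = 180)
1/(W(M) + B(m(-4))) = 1/(55 + 0) = 1/55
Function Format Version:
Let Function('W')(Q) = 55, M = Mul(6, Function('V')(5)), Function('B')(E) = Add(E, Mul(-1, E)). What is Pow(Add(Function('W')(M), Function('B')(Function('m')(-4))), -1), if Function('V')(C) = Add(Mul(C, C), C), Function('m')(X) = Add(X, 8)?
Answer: Rational(1, 55) ≈ 0.018182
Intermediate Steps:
Function('m')(X) = Add(8, X)
Function('V')(C) = Add(C, Pow(C, 2)) (Function('V')(C) = Add(Pow(C, 2), C) = Add(C, Pow(C, 2)))
Function('B')(E) = 0
M = 180 (M = Mul(6, Mul(5, Add(1, 5))) = Mul(6, Mul(5, 6)) = Mul(6, 30) = 180)
Pow(Add(Function('W')(M), Function('B')(Function('m')(-4))), -1) = Pow(Add(55, 0), -1) = Pow(55, -1) = Rational(1, 55)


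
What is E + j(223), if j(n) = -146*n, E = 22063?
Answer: -10495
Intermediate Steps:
E + j(223) = 22063 - 146*223 = 22063 - 32558 = -10495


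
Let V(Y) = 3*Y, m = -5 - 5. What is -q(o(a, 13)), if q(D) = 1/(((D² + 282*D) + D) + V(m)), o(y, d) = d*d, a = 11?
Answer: -1/76358 ≈ -1.3096e-5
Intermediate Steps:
m = -10
o(y, d) = d²
q(D) = 1/(-30 + D² + 283*D) (q(D) = 1/(((D² + 282*D) + D) + 3*(-10)) = 1/((D² + 283*D) - 30) = 1/(-30 + D² + 283*D))
-q(o(a, 13)) = -1/(-30 + (13²)² + 283*13²) = -1/(-30 + 169² + 283*169) = -1/(-30 + 28561 + 47827) = -1/76358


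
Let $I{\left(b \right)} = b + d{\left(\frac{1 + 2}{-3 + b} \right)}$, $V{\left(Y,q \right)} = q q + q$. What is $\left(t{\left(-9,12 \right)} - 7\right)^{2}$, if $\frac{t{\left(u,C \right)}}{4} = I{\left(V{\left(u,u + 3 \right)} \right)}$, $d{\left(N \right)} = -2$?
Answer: $11025$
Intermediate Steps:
$V{\left(Y,q \right)} = q + q^{2}$ ($V{\left(Y,q \right)} = q^{2} + q = q + q^{2}$)
$I{\left(b \right)} = -2 + b$ ($I{\left(b \right)} = b - 2 = -2 + b$)
$t{\left(u,C \right)} = -8 + 4 \left(3 + u\right) \left(4 + u\right)$ ($t{\left(u,C \right)} = 4 \left(-2 + \left(u + 3\right) \left(1 + \left(u + 3\right)\right)\right) = 4 \left(-2 + \left(3 + u\right) \left(1 + \left(3 + u\right)\right)\right) = 4 \left(-2 + \left(3 + u\right) \left(4 + u\right)\right) = -8 + 4 \left(3 + u\right) \left(4 + u\right)$)
$\left(t{\left(-9,12 \right)} - 7\right)^{2} = \left(\left(-8 + 4 \left(3 - 9\right) \left(4 - 9\right)\right) - 7\right)^{2} = \left(\left(-8 + 4 \left(-6\right) \left(-5\right)\right) - 7\right)^{2} = \left(\left(-8 + 120\right) - 7\right)^{2} = \left(112 - 7\right)^{2} = 105^{2} = 11025$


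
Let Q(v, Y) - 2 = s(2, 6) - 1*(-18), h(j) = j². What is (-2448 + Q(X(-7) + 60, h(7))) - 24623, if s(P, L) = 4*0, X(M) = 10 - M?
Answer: -27051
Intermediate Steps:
s(P, L) = 0
Q(v, Y) = 20 (Q(v, Y) = 2 + (0 - 1*(-18)) = 2 + (0 + 18) = 2 + 18 = 20)
(-2448 + Q(X(-7) + 60, h(7))) - 24623 = (-2448 + 20) - 24623 = -2428 - 24623 = -27051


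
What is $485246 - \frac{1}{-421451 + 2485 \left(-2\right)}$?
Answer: $\frac{206919084567}{426421} \approx 4.8525 \cdot 10^{5}$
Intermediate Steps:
$485246 - \frac{1}{-421451 + 2485 \left(-2\right)} = 485246 - \frac{1}{-421451 - 4970} = 485246 - \frac{1}{-426421} = 485246 - - \frac{1}{426421} = 485246 + \frac{1}{426421} = \frac{206919084567}{426421}$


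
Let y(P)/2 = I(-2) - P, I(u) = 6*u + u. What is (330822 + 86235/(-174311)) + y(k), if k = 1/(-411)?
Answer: 23698649441911/71641821 ≈ 3.3079e+5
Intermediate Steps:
k = -1/411 ≈ -0.0024331
I(u) = 7*u
y(P) = -28 - 2*P (y(P) = 2*(7*(-2) - P) = 2*(-14 - P) = -28 - 2*P)
(330822 + 86235/(-174311)) + y(k) = (330822 + 86235/(-174311)) + (-28 - 2*(-1/411)) = (330822 + 86235*(-1/174311)) + (-28 + 2/411) = (330822 - 86235/174311) - 11506/411 = 57665827407/174311 - 11506/411 = 23698649441911/71641821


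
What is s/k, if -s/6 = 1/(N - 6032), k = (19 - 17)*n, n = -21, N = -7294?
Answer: -1/93282 ≈ -1.0720e-5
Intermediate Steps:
k = -42 (k = (19 - 17)*(-21) = 2*(-21) = -42)
s = 1/2221 (s = -6/(-7294 - 6032) = -6/(-13326) = -6*(-1/13326) = 1/2221 ≈ 0.00045025)
s/k = (1/2221)/(-42) = (1/2221)*(-1/42) = -1/93282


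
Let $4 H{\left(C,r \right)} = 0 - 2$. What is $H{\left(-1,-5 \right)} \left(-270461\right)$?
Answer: $\frac{270461}{2} \approx 1.3523 \cdot 10^{5}$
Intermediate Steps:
$H{\left(C,r \right)} = - \frac{1}{2}$ ($H{\left(C,r \right)} = \frac{0 - 2}{4} = \frac{1}{4} \left(-2\right) = - \frac{1}{2}$)
$H{\left(-1,-5 \right)} \left(-270461\right) = \left(- \frac{1}{2}\right) \left(-270461\right) = \frac{270461}{2}$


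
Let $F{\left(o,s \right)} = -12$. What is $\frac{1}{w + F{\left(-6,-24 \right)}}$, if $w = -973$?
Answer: $- \frac{1}{985} \approx -0.0010152$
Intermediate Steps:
$\frac{1}{w + F{\left(-6,-24 \right)}} = \frac{1}{-973 - 12} = \frac{1}{-985} = - \frac{1}{985}$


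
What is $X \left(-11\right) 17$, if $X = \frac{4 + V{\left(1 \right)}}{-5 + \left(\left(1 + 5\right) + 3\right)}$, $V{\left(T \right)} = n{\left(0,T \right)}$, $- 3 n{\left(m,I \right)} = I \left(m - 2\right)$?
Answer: $- \frac{1309}{6} \approx -218.17$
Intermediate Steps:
$n{\left(m,I \right)} = - \frac{I \left(-2 + m\right)}{3}$ ($n{\left(m,I \right)} = - \frac{I \left(m - 2\right)}{3} = - \frac{I \left(-2 + m\right)}{3}$)
$V{\left(T \right)} = \frac{2 T}{3}$ ($V{\left(T \right)} = \frac{T \left(2 - 0\right)}{3} = \frac{T \left(2 + 0\right)}{3} = \frac{1}{3} T 2 = \frac{2 T}{3}$)
$X = \frac{7}{6}$ ($X = \frac{4 + \frac{2}{3} \cdot 1}{-5 + \left(\left(1 + 5\right) + 3\right)} = \frac{4 + \frac{2}{3}}{-5 + \left(6 + 3\right)} = \frac{14}{3 \left(-5 + 9\right)} = \frac{14}{3 \cdot 4} = \frac{14}{3} \cdot \frac{1}{4} = \frac{7}{6} \approx 1.1667$)
$X \left(-11\right) 17 = \frac{7}{6} \left(-11\right) 17 = \left(- \frac{77}{6}\right) 17 = - \frac{1309}{6}$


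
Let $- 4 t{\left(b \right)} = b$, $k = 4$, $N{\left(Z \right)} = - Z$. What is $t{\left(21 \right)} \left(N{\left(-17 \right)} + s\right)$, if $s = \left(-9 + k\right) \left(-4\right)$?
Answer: $- \frac{777}{4} \approx -194.25$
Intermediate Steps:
$t{\left(b \right)} = - \frac{b}{4}$
$s = 20$ ($s = \left(-9 + 4\right) \left(-4\right) = \left(-5\right) \left(-4\right) = 20$)
$t{\left(21 \right)} \left(N{\left(-17 \right)} + s\right) = \left(- \frac{1}{4}\right) 21 \left(\left(-1\right) \left(-17\right) + 20\right) = - \frac{21 \left(17 + 20\right)}{4} = \left(- \frac{21}{4}\right) 37 = - \frac{777}{4}$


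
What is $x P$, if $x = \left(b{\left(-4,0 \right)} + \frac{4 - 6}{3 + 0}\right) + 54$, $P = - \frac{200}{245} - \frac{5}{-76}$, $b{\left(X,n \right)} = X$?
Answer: $- \frac{103415}{2793} \approx -37.026$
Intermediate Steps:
$P = - \frac{2795}{3724}$ ($P = \left(-200\right) \frac{1}{245} - - \frac{5}{76} = - \frac{40}{49} + \frac{5}{76} = - \frac{2795}{3724} \approx -0.75054$)
$x = \frac{148}{3}$ ($x = \left(-4 + \frac{4 - 6}{3 + 0}\right) + 54 = \left(-4 - \frac{2}{3}\right) + 54 = - \frac{14}{3} + 54 = \frac{148}{3} \approx 49.333$)
$x P = \frac{148}{3} \left(- \frac{2795}{3724}\right) = - \frac{103415}{2793}$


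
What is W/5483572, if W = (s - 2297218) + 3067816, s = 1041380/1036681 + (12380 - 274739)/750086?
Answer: 599217440400718669/4264025063880789752 ≈ 0.14053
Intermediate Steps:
s = 509141968201/777599904566 (s = 1041380*(1/1036681) - 262359*1/750086 = 1041380/1036681 - 262359/750086 = 509141968201/777599904566 ≈ 0.65476)
W = 599217440400718669/777599904566 (W = (509141968201/777599904566 - 2297218) + 3067816 = -1786315988425329187/777599904566 + 3067816 = 599217440400718669/777599904566 ≈ 7.7060e+5)
W/5483572 = (599217440400718669/777599904566)/5483572 = (599217440400718669/777599904566)*(1/5483572) = 599217440400718669/4264025063880789752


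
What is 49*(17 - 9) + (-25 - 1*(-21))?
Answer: 388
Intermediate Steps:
49*(17 - 9) + (-25 - 1*(-21)) = 49*8 + (-25 + 21) = 392 - 4 = 388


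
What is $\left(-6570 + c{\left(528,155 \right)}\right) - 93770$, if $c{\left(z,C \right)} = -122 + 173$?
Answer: $-100289$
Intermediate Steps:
$c{\left(z,C \right)} = 51$
$\left(-6570 + c{\left(528,155 \right)}\right) - 93770 = \left(-6570 + 51\right) - 93770 = -6519 - 93770 = -100289$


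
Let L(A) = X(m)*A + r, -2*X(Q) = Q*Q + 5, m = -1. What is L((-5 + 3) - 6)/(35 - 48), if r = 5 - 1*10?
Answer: -19/13 ≈ -1.4615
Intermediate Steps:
X(Q) = -5/2 - Q²/2 (X(Q) = -(Q*Q + 5)/2 = -(Q² + 5)/2 = -(5 + Q²)/2 = -5/2 - Q²/2)
r = -5 (r = 5 - 10 = -5)
L(A) = -5 - 3*A (L(A) = (-5/2 - ½*(-1)²)*A - 5 = (-5/2 - ½*1)*A - 5 = (-5/2 - ½)*A - 5 = -3*A - 5 = -5 - 3*A)
L((-5 + 3) - 6)/(35 - 48) = (-5 - 3*((-5 + 3) - 6))/(35 - 48) = (-5 - 3*(-2 - 6))/(-13) = (-5 - 3*(-8))*(-1/13) = (-5 + 24)*(-1/13) = 19*(-1/13) = -19/13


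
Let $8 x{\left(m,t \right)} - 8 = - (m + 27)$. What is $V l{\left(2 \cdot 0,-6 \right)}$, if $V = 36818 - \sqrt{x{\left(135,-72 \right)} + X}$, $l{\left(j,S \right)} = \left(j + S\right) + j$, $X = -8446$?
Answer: $-220908 + 3 i \sqrt{33861} \approx -2.2091 \cdot 10^{5} + 552.04 i$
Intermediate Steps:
$x{\left(m,t \right)} = - \frac{19}{8} - \frac{m}{8}$ ($x{\left(m,t \right)} = 1 + \frac{\left(-1\right) \left(m + 27\right)}{8} = 1 + \frac{\left(-1\right) \left(27 + m\right)}{8} = 1 + \frac{-27 - m}{8} = 1 - \left(\frac{27}{8} + \frac{m}{8}\right) = - \frac{19}{8} - \frac{m}{8}$)
$l{\left(j,S \right)} = S + 2 j$ ($l{\left(j,S \right)} = \left(S + j\right) + j = S + 2 j$)
$V = 36818 - \frac{i \sqrt{33861}}{2}$ ($V = 36818 - \sqrt{\left(- \frac{19}{8} - \frac{135}{8}\right) - 8446} = 36818 - \sqrt{- \frac{77}{4} - 8446} = 36818 - \sqrt{- \frac{33861}{4}} = 36818 - \frac{i \sqrt{33861}}{2} \approx 36818.0 - 92.007 i$)
$V l{\left(2 \cdot 0,-6 \right)} = \left(36818 - \frac{i \sqrt{33861}}{2}\right) \left(-6 + 2 \cdot 2 \cdot 0\right) = \left(36818 - \frac{i \sqrt{33861}}{2}\right) \left(-6 + 2 \cdot 0\right) = \left(36818 - \frac{i \sqrt{33861}}{2}\right) \left(-6 + 0\right) = \left(36818 - \frac{i \sqrt{33861}}{2}\right) \left(-6\right) = -220908 + 3 i \sqrt{33861}$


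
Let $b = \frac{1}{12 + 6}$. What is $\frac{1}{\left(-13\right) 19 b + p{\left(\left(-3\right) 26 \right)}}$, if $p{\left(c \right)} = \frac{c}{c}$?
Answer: $- \frac{18}{229} \approx -0.078603$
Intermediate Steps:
$b = \frac{1}{18} \approx 0.055556$
$p{\left(c \right)} = 1$
$\frac{1}{\left(-13\right) 19 b + p{\left(\left(-3\right) 26 \right)}} = \frac{1}{\left(-13\right) 19 \cdot \frac{1}{18} + 1} = \frac{1}{\left(-247\right) \frac{1}{18} + 1} = \frac{1}{- \frac{247}{18} + 1} = \frac{1}{- \frac{229}{18}} = - \frac{18}{229}$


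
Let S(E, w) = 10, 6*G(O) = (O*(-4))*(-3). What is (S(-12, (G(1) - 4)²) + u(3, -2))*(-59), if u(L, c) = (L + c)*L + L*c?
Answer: -413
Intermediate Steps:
G(O) = 2*O (G(O) = ((O*(-4))*(-3))/6 = (-4*O*(-3))/6 = (12*O)/6 = 2*O)
u(L, c) = L*c + L*(L + c) (u(L, c) = L*(L + c) + L*c = L*c + L*(L + c))
(S(-12, (G(1) - 4)²) + u(3, -2))*(-59) = (10 + 3*(3 + 2*(-2)))*(-59) = (10 + 3*(3 - 4))*(-59) = (10 + 3*(-1))*(-59) = (10 - 3)*(-59) = 7*(-59) = -413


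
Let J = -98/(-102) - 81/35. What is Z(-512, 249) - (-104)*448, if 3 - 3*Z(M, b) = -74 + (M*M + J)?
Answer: -218287019/5355 ≈ -40763.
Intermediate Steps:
J = -2416/1785 (J = -98*(-1/102) - 81*1/35 = 49/51 - 81/35 = -2416/1785 ≈ -1.3535)
Z(M, b) = 139861/5355 - M**2/3 (Z(M, b) = 1 - (-74 + (M*M - 2416/1785))/3 = 1 - (-74 + (M**2 - 2416/1785))/3 = 1 - (-74 + (-2416/1785 + M**2))/3 = 1 - (-134506/1785 + M**2)/3 = 1 + (134506/5355 - M**2/3) = 139861/5355 - M**2/3)
Z(-512, 249) - (-104)*448 = (139861/5355 - 1/3*(-512)**2) - (-104)*448 = (139861/5355 - 1/3*262144) - 1*(-46592) = (139861/5355 - 262144/3) + 46592 = -467787179/5355 + 46592 = -218287019/5355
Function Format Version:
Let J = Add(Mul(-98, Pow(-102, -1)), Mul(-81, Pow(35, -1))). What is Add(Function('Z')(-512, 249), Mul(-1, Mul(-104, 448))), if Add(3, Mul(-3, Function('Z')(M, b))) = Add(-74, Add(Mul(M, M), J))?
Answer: Rational(-218287019, 5355) ≈ -40763.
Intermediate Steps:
J = Rational(-2416, 1785) (J = Add(Mul(-98, Rational(-1, 102)), Mul(-81, Rational(1, 35))) = Add(Rational(49, 51), Rational(-81, 35)) = Rational(-2416, 1785) ≈ -1.3535)
Function('Z')(M, b) = Add(Rational(139861, 5355), Mul(Rational(-1, 3), Pow(M, 2))) (Function('Z')(M, b) = Add(1, Mul(Rational(-1, 3), Add(-74, Add(Mul(M, M), Rational(-2416, 1785))))) = Add(1, Mul(Rational(-1, 3), Add(-74, Add(Pow(M, 2), Rational(-2416, 1785))))) = Add(1, Mul(Rational(-1, 3), Add(-74, Add(Rational(-2416, 1785), Pow(M, 2))))) = Add(1, Mul(Rational(-1, 3), Add(Rational(-134506, 1785), Pow(M, 2)))) = Add(1, Add(Rational(134506, 5355), Mul(Rational(-1, 3), Pow(M, 2)))) = Add(Rational(139861, 5355), Mul(Rational(-1, 3), Pow(M, 2))))
Add(Function('Z')(-512, 249), Mul(-1, Mul(-104, 448))) = Add(Add(Rational(139861, 5355), Mul(Rational(-1, 3), Pow(-512, 2))), Mul(-1, Mul(-104, 448))) = Add(Add(Rational(139861, 5355), Mul(Rational(-1, 3), 262144)), Mul(-1, -46592)) = Add(Add(Rational(139861, 5355), Rational(-262144, 3)), 46592) = Add(Rational(-467787179, 5355), 46592) = Rational(-218287019, 5355)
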